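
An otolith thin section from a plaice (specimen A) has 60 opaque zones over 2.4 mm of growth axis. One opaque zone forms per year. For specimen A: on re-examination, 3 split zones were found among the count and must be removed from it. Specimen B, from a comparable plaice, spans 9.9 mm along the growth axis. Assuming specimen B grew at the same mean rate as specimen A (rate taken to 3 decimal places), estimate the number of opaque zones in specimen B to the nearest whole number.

236 opaque zones

Specimen A: correcting the raw count gives 60 − 3 = 57 true opaque zones.
A: Extension rate ≈ 2.4 / 57 = 0.042 mm per year.
B spans 9.9 / 0.042 = 235.71 years ≈ 236 opaque zones.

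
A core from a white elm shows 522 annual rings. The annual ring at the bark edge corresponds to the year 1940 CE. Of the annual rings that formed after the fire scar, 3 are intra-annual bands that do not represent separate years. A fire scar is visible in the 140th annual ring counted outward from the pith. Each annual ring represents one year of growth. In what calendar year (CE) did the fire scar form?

The fire scar sits at annual ring 140 from the pith, so 522 − 140 = 382 annual rings formed after it.
Removing the 3 false annual rings leaves 382 − 3 = 379 true annual rings beyond the fire scar.
1940 − 379 = 1561 CE.

1561 CE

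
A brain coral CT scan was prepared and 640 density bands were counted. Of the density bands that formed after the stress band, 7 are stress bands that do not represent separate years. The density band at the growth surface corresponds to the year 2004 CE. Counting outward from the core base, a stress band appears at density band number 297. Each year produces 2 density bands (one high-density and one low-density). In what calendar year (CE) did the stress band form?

1836 CE

Between density band 297 and the growth surface there are 640 − 297 = 343 density bands.
343 − 7 false = 336 true density bands after the stress band.
With 2 density bands per year, 336 / 2 = 168 years.
2004 − 168 = 1836 CE.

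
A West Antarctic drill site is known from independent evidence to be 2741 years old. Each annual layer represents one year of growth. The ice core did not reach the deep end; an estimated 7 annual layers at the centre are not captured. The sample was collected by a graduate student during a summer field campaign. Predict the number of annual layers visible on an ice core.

2734 annual layers

One annual layer per year gives 2741 annual layers over 2741 years.
Subtracting the 7 annual layers not captured gives 2741 − 7 = 2734 annual layers in the record.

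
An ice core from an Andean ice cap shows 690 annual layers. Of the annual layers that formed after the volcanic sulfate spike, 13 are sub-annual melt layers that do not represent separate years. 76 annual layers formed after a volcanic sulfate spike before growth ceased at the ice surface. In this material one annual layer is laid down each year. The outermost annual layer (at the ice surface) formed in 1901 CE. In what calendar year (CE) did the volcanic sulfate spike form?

1838 CE

76 annual layers formed after the volcanic sulfate spike.
Removing the 13 false annual layers leaves 76 − 13 = 63 true annual layers beyond the volcanic sulfate spike.
1901 − 63 = 1838 CE.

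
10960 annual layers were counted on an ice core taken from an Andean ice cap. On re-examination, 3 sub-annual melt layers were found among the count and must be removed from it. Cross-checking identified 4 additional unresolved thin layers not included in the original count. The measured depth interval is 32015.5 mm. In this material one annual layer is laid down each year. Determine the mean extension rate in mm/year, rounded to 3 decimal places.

2.921 mm/year

Adjusted count: 10960 − 3 + 4 = 10961 annual layers.
32015.5 mm over 10961 years gives 32015.5 / 10961 ≈ 2.921 mm/year.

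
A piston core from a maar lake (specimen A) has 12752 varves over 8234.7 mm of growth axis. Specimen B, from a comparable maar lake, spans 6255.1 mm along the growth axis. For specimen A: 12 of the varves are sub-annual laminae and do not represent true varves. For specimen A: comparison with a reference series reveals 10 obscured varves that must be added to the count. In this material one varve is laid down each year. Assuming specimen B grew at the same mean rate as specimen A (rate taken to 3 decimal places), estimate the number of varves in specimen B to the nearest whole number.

Specimen A: true varve count = 12752 − 12 + 10 = 12750.
A: 8234.7 mm over 12750 years gives 8234.7 / 12750 ≈ 0.646 mm/yr.
Specimen B: 6255.1 mm / 0.646 mm per year = 9682.82 years ≈ 9683 varves.

9683 varves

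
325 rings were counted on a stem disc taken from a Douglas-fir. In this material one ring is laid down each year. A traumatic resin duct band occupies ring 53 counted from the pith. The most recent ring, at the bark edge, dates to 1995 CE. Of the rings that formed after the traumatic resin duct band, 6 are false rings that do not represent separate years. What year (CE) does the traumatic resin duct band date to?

1729 CE

The traumatic resin duct band sits at ring 53 from the pith, so 325 − 53 = 272 rings formed after it.
Excluding 6 false rings: 272 − 6 = 266.
1995 − 266 = 1729 CE.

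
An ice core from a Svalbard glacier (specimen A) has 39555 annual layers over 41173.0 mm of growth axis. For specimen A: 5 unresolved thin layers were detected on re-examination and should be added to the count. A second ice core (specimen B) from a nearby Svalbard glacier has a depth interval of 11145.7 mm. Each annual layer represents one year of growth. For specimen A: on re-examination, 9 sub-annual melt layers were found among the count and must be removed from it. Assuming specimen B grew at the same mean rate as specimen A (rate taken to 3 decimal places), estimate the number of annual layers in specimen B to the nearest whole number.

Specimen A: true annual layer count = 39555 − 9 + 5 = 39551.
A: Extension rate ≈ 41173.0 / 39551 = 1.041 mm per year.
For B, 11145.7 / 1.041 = 10706.72 years ≈ 10707 annual layers.

10707 annual layers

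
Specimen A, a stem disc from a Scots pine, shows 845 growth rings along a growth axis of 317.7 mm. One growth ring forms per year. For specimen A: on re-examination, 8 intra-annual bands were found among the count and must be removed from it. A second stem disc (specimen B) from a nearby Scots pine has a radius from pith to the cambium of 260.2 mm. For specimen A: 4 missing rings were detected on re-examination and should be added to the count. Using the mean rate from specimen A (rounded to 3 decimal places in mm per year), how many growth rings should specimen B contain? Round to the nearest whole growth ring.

Specimen A: after corrections the count is 845 − 8 + 4 = 841 growth rings.
A: Extension rate ≈ 317.7 / 841 = 0.378 mm/yr.
Specimen B: 260.2 mm / 0.378 mm per year = 688.36 years ≈ 688 growth rings.

688 growth rings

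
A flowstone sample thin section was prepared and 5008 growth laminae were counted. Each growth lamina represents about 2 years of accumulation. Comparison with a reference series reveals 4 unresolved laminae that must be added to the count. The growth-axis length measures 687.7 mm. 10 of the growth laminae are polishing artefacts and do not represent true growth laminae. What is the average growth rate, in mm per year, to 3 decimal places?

Correcting the raw count gives 5008 − 10 + 4 = 5002 true growth laminae.
At 2 years per growth lamina, 5002 × 2 = 10004 years.
Extension rate ≈ 687.7 / 10004 = 0.069 mm per year.

0.069 mm per year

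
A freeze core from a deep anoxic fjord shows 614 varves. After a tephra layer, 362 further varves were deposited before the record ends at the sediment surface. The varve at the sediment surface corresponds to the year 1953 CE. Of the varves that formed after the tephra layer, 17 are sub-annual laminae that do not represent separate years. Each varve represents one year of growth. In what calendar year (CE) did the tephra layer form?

There are 362 varves younger than the tephra layer.
Excluding 17 false varves: 362 − 17 = 345.
The varve at the sediment surface is 1953 CE, so the tephra layer dates to 1953 − 345 = 1608 CE.

1608 CE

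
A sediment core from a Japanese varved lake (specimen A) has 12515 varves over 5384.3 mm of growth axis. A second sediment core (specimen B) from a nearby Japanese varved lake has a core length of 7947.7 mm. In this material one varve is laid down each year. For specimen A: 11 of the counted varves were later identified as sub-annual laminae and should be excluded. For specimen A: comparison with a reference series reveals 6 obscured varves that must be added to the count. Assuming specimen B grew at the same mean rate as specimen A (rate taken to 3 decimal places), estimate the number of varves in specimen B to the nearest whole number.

Specimen A: true varve count = 12515 − 11 + 6 = 12510.
A: Extension rate ≈ 5384.3 / 12510 = 0.430 mm/yr.
Specimen B: 7947.7 mm / 0.430 mm per year = 18483.02 years ≈ 18483 varves.

18483 varves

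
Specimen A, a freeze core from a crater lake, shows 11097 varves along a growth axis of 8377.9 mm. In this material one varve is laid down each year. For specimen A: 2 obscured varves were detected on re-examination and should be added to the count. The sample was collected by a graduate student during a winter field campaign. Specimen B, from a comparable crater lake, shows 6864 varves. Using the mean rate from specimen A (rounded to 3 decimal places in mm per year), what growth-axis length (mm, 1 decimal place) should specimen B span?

Specimen A: adjusted count: 11097 + 2 = 11099 varves.
A: 8377.9 mm over 11099 years gives 8377.9 / 11099 ≈ 0.755 mm per year.
B's length ≈ 0.755 × 6864 = 5182.3 mm.

5182.3 mm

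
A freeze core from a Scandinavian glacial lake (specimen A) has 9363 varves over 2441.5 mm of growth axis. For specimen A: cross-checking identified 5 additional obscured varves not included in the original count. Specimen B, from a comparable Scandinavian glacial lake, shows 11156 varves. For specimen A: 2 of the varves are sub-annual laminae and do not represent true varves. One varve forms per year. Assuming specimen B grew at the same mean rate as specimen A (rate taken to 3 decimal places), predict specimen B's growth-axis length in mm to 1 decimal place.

2911.7 mm

Specimen A: correcting the raw count gives 9363 − 2 + 5 = 9366 true varves.
A: Mean rate = 2441.5 mm / 9366 years ≈ 0.261 mm/yr.
B's length ≈ 0.261 × 11156 = 2911.7 mm.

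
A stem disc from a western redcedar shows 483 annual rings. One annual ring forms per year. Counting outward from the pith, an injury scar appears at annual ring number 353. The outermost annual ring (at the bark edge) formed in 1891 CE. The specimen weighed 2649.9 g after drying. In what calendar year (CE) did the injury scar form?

1761 CE

The injury scar sits at annual ring 353 from the pith, so 483 − 353 = 130 annual rings formed after it.
The annual ring at the bark edge is 1891 CE, so the injury scar dates to 1891 − 130 = 1761 CE.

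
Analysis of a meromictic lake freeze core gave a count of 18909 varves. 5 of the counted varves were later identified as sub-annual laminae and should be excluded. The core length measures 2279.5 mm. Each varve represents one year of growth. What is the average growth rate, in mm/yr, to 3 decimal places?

0.121 mm/yr

Correcting the raw count gives 18909 − 5 = 18904 true varves.
Extension rate ≈ 2279.5 / 18904 = 0.121 mm/yr.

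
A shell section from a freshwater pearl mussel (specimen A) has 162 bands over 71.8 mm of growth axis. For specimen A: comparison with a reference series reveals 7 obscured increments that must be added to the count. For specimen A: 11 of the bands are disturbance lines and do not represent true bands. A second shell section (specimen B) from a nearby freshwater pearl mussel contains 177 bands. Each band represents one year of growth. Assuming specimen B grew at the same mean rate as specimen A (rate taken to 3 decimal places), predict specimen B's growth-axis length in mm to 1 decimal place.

80.4 mm

Specimen A: true band count = 162 − 11 + 7 = 158.
A: Extension rate ≈ 71.8 / 158 = 0.454 mm/yr.
Length of B = 0.454 × 177 = 80.4 mm.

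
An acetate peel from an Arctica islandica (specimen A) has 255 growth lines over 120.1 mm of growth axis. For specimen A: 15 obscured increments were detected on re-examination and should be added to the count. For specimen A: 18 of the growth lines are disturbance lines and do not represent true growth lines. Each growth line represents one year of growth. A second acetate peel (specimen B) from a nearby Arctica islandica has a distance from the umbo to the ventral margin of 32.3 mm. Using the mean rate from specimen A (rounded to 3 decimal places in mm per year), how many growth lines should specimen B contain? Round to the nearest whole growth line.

Specimen A: after corrections the count is 255 − 18 + 15 = 252 growth lines.
A: Mean rate = 120.1 mm / 252 years ≈ 0.477 mm per year.
Specimen B: 32.3 mm / 0.477 mm per year = 67.71 years ≈ 68 growth lines.

68 growth lines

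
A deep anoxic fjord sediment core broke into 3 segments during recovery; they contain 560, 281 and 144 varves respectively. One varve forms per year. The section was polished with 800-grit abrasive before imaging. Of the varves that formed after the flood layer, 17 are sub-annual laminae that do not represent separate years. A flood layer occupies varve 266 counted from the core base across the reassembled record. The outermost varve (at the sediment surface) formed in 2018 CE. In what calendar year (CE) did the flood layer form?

1316 CE

Total varves = 560 + 281 + 144 = 985.
Between varve 266 and the sediment surface there are 985 − 266 = 719 varves.
Excluding 17 false varves: 719 − 17 = 702.
2018 − 702 = 1316 CE.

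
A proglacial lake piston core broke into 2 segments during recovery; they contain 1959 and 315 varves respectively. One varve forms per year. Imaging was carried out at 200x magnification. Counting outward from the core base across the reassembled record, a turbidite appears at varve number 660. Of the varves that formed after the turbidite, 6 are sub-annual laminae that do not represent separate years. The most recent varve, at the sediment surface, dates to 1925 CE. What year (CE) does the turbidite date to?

317 CE

Total varves = 1959 + 315 = 2274.
The turbidite sits at varve 660 from the core base, so 2274 − 660 = 1614 varves formed after it.
1614 − 6 false = 1608 true varves after the turbidite.
1925 − 1608 = 317 CE.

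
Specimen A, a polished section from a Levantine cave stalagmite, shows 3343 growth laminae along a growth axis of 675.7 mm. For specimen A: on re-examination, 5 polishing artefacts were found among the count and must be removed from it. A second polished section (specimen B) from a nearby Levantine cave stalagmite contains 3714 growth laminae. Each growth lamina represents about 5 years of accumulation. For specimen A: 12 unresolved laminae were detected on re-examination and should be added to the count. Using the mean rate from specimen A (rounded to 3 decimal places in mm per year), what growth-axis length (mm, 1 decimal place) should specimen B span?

Specimen A: adjusted count: 3343 − 5 + 12 = 3350 growth laminae.
Specimen A: multiplying by 5 years per growth lamina: 3350 × 5 = 16750 years.
A: Mean rate = 675.7 mm / 16750 years ≈ 0.040 mm per year.
Specimen B: multiplying by 5 years per growth lamina: 3714 × 5 = 18570 years. For B, 0.040 mm/year × 18570 years = 742.8 mm.

742.8 mm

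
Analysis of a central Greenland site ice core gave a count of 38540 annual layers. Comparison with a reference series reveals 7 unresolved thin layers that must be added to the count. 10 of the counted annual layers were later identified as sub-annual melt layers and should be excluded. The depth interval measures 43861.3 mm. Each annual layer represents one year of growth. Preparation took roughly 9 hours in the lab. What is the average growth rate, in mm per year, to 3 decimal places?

Adjusted count: 38540 − 10 + 7 = 38537 annual layers.
Mean rate = 43861.3 mm / 38537 years ≈ 1.138 mm per year.

1.138 mm per year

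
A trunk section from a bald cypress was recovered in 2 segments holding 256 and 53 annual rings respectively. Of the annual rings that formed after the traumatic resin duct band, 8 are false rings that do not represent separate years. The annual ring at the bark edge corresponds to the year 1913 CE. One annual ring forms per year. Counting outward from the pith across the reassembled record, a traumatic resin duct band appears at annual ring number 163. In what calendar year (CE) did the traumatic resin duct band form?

Total annual rings = 256 + 53 = 309.
309 − 163 = 146 annual rings lie beyond the traumatic resin duct band toward the bark edge.
146 − 8 false = 138 true annual rings after the traumatic resin duct band.
Counting back 138 years from 1913 CE places the traumatic resin duct band in 1913 − 138 = 1775 CE.

1775 CE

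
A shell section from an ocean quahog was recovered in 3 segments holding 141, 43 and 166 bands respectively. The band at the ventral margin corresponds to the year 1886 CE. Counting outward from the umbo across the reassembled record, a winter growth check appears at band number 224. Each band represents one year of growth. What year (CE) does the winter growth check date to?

Total bands = 141 + 43 + 166 = 350.
The winter growth check sits at band 224 from the umbo, so 350 − 224 = 126 bands formed after it.
Counting back 126 years from 1886 CE places the winter growth check in 1886 − 126 = 1760 CE.

1760 CE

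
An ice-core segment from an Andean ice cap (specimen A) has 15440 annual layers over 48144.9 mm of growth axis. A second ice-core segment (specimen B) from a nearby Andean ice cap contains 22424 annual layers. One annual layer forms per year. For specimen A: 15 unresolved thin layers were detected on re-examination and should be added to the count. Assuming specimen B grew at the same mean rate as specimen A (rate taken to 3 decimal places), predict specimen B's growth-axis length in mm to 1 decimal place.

Specimen A: correcting the raw count gives 15440 + 15 = 15455 true annual layers.
A: 48144.9 mm over 15455 years gives 48144.9 / 15455 ≈ 3.115 mm per year.
For B, 3.115 mm/year × 22424 years = 69850.8 mm.

69850.8 mm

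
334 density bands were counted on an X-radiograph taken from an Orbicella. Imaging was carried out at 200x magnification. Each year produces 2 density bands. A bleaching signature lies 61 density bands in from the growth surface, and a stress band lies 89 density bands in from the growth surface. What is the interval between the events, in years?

14 years

Separation: 89 − 61 = 28 density bands.
With 2 density bands per year, 28 / 2 = 14 years.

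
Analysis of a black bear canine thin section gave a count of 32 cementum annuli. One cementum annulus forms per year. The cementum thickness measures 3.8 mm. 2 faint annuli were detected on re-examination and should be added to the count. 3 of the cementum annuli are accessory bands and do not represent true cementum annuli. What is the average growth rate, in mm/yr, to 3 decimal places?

After corrections the count is 32 − 3 + 2 = 31 cementum annuli.
Mean rate = 3.8 mm / 31 years ≈ 0.123 mm/yr.

0.123 mm/yr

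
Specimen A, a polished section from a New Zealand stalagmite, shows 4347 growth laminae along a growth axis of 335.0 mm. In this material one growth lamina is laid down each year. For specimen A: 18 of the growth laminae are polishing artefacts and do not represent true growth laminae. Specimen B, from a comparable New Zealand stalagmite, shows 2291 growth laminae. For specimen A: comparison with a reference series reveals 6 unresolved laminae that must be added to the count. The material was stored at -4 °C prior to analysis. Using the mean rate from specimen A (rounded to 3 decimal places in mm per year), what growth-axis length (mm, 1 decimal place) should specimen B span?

Specimen A: adjusted count: 4347 − 18 + 6 = 4335 growth laminae.
A: Mean rate = 335.0 mm / 4335 years ≈ 0.077 mm/yr.
For B, 0.077 mm/year × 2291 years = 176.4 mm.

176.4 mm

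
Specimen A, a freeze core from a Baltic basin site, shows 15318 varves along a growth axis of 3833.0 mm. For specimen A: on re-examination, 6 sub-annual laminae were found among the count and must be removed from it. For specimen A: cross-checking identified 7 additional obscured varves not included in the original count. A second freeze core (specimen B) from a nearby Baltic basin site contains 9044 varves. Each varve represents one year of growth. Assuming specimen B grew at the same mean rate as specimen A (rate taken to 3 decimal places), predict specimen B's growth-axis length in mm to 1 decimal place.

Specimen A: adjusted count: 15318 − 6 + 7 = 15319 varves.
A: Extension rate ≈ 3833.0 / 15319 = 0.250 mm/yr.
For B, 0.250 mm/year × 9044 years = 2261.0 mm.

2261.0 mm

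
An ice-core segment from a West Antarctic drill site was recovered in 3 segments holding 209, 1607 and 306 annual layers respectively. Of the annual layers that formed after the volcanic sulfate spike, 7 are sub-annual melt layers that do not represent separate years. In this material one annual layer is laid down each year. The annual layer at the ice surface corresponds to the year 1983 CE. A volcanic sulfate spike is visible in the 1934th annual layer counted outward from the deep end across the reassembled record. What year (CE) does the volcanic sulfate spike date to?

Total annual layers = 209 + 1607 + 306 = 2122.
Between annual layer 1934 and the ice surface there are 2122 − 1934 = 188 annual layers.
Removing the 7 false annual layers leaves 188 − 7 = 181 true annual layers beyond the volcanic sulfate spike.
1983 − 181 = 1802 CE.

1802 CE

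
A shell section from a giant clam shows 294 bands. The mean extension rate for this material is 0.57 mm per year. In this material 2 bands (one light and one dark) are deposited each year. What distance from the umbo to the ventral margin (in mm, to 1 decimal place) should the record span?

83.8 mm

294 bands at 2 per year is 294 / 2 = 147 years.
Length ≈ 0.57 × 147 = 83.8 mm.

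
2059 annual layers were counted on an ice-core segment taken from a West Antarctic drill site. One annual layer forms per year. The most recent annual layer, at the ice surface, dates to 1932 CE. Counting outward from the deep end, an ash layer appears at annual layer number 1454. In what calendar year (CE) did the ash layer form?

The ash layer sits at annual layer 1454 from the deep end, so 2059 − 1454 = 605 annual layers formed after it.
The annual layer at the ice surface is 1932 CE, so the ash layer dates to 1932 − 605 = 1327 CE.

1327 CE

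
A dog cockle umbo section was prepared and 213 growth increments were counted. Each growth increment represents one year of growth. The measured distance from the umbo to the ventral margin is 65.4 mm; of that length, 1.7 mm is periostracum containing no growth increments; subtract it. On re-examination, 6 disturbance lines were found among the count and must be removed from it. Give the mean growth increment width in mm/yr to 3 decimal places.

0.308 mm/yr

True growth increment count = 213 − 6 = 207.
Net length = 65.4 − 1.7 = 63.7 mm.
Mean rate = 63.7 mm / 207 years ≈ 0.308 mm/yr.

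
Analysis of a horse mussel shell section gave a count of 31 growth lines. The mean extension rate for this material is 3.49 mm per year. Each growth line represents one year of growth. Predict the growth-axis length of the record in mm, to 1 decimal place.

108.2 mm

The record spans 31 years at 3.49 mm per year.
Length ≈ 3.49 × 31 = 108.2 mm.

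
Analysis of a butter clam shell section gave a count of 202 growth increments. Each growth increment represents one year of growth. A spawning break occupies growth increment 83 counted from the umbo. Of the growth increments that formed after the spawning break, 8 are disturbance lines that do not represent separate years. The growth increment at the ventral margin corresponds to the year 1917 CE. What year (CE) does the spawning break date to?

202 − 83 = 119 growth increments lie beyond the spawning break toward the ventral margin.
Removing the 8 false growth increments leaves 119 − 8 = 111 true growth increments beyond the spawning break.
Counting back 111 years from 1917 CE places the spawning break in 1917 − 111 = 1806 CE.

1806 CE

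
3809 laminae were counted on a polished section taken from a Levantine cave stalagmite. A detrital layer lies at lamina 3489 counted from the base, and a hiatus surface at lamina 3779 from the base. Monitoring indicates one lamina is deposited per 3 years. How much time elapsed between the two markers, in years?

870 years

The two markers are separated by 3779 − 3489 = 290 laminae.
Multiplying by 3 years per lamina: 290 × 3 = 870 years.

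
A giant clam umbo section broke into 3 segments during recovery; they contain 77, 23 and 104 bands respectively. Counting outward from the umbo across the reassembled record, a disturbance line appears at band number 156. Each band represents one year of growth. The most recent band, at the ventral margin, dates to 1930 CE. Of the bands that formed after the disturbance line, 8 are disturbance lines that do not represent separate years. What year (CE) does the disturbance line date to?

1890 CE

Total bands = 77 + 23 + 104 = 204.
204 − 156 = 48 bands lie beyond the disturbance line toward the ventral margin.
Removing the 8 false bands leaves 48 − 8 = 40 true bands beyond the disturbance line.
1930 − 40 = 1890 CE.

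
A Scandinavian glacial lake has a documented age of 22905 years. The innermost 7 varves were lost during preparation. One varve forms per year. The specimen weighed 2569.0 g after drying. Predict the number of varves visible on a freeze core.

22898 varves

One varve per year gives 22905 varves over 22905 years.
Subtracting the 7 varves not captured gives 22905 − 7 = 22898 varves in the record.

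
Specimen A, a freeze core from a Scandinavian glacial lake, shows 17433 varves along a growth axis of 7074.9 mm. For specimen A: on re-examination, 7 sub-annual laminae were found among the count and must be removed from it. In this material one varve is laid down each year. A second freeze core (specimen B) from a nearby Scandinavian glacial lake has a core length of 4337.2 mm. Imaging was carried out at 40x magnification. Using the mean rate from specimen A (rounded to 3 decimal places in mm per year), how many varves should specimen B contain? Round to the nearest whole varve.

10683 varves

Specimen A: correcting the raw count gives 17433 − 7 = 17426 true varves.
A: Mean rate = 7074.9 mm / 17426 years ≈ 0.406 mm per year.
B spans 4337.2 / 0.406 = 10682.76 years ≈ 10683 varves.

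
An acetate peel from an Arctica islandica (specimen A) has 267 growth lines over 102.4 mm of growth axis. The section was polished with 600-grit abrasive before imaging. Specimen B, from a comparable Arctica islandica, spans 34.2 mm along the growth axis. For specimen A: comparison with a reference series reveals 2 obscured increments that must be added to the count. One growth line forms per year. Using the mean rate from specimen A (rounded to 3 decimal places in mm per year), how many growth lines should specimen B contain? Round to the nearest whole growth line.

Specimen A: after corrections the count is 267 + 2 = 269 growth lines.
A: Extension rate ≈ 102.4 / 269 = 0.381 mm/yr.
B spans 34.2 / 0.381 = 89.76 years ≈ 90 growth lines.

90 growth lines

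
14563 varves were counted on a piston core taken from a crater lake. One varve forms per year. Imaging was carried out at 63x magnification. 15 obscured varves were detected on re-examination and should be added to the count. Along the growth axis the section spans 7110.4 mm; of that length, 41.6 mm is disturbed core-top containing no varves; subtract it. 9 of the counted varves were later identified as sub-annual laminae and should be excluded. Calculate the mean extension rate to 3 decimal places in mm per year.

Correcting the raw count gives 14563 − 9 + 15 = 14569 true varves.
Net length = 7110.4 − 41.6 = 7068.8 mm.
Extension rate ≈ 7068.8 / 14569 = 0.485 mm per year.

0.485 mm per year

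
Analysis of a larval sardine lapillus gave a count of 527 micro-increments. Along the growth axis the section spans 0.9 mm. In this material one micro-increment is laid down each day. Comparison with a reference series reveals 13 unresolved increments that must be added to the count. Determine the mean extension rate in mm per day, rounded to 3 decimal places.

0.002 mm per day

Correcting the raw count gives 527 + 13 = 540 true micro-increments.
Mean rate = 0.9 mm / 540 days ≈ 0.002 mm per day.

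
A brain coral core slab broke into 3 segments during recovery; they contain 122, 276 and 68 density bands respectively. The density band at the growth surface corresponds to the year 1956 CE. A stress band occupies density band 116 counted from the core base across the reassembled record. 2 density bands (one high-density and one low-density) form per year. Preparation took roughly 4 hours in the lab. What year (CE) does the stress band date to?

Total density bands = 122 + 276 + 68 = 466.
The stress band sits at density band 116 from the core base, so 466 − 116 = 350 density bands formed after it.
Dividing by 2 density bands per year: 350 / 2 = 175 years.
1956 − 175 = 1781 CE.

1781 CE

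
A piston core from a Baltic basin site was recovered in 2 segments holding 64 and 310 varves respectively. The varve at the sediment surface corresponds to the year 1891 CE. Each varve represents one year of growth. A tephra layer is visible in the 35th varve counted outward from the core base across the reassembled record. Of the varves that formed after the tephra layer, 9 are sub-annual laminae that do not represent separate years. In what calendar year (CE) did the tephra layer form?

Total varves = 64 + 310 = 374.
Between varve 35 and the sediment surface there are 374 − 35 = 339 varves.
339 − 9 false = 330 true varves after the tephra layer.
Counting back 330 years from 1891 CE places the tephra layer in 1891 − 330 = 1561 CE.

1561 CE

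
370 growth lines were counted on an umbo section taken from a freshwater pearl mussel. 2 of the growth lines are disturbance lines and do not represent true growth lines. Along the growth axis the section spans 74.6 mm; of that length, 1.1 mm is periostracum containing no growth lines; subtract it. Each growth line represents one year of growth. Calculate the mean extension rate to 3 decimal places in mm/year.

Correcting the raw count gives 370 − 2 = 368 true growth lines.
Net length = 74.6 − 1.1 = 73.5 mm.
73.5 mm over 368 years gives 73.5 / 368 ≈ 0.200 mm/year.

0.200 mm/year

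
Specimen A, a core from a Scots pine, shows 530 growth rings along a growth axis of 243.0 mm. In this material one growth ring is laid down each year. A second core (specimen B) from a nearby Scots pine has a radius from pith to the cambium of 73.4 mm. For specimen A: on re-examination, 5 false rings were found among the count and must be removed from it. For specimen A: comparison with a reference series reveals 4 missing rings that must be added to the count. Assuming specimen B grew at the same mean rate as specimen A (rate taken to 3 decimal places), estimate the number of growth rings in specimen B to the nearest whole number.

Specimen A: correcting the raw count gives 530 − 5 + 4 = 529 true growth rings.
A: Extension rate ≈ 243.0 / 529 = 0.459 mm/year.
Specimen B: 73.4 mm / 0.459 mm per year = 159.91 years ≈ 160 growth rings.

160 growth rings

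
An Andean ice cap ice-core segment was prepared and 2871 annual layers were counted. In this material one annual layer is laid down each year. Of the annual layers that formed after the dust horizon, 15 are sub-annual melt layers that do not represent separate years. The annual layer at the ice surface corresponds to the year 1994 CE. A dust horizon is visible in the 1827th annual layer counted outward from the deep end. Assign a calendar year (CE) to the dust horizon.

965 CE

2871 − 1827 = 1044 annual layers lie beyond the dust horizon toward the ice surface.
Excluding 15 false annual layers: 1044 − 15 = 1029.
1994 − 1029 = 965 CE.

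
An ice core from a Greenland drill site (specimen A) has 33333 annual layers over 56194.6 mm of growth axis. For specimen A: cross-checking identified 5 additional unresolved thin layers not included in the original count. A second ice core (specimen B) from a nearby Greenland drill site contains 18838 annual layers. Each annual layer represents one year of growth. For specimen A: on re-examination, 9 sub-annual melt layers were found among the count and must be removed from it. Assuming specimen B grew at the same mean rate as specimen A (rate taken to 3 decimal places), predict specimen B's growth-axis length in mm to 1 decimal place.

31760.9 mm

Specimen A: true annual layer count = 33333 − 9 + 5 = 33329.
A: Mean rate = 56194.6 mm / 33329 years ≈ 1.686 mm per year.
For B, 1.686 mm/year × 18838 years = 31760.9 mm.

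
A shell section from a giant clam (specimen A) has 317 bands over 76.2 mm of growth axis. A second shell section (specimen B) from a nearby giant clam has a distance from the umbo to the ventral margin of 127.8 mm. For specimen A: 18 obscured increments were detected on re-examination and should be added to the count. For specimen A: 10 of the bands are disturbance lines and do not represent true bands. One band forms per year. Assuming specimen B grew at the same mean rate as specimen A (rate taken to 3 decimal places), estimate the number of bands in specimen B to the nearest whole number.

Specimen A: adjusted count: 317 − 10 + 18 = 325 bands.
A: Mean rate = 76.2 mm / 325 years ≈ 0.234 mm per year.
For B, 127.8 / 0.234 = 546.15 years ≈ 546 bands.

546 bands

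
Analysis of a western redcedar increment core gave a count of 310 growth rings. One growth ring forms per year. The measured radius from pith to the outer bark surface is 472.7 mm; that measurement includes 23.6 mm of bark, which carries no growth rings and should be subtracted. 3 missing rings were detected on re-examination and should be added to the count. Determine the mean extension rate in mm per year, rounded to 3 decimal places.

After corrections the count is 310 + 3 = 313 growth rings.
Removing the 23.6 mm offcut leaves 472.7 − 23.6 = 449.1 mm.
449.1 mm over 313 years gives 449.1 / 313 ≈ 1.435 mm per year.

1.435 mm per year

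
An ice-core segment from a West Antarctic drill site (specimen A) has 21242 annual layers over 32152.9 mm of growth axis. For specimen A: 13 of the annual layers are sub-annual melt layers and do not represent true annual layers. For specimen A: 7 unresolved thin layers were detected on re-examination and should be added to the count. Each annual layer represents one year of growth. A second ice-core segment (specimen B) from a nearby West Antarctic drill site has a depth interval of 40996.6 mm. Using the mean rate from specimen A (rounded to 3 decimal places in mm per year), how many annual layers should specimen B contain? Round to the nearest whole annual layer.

Specimen A: correcting the raw count gives 21242 − 13 + 7 = 21236 true annual layers.
A: Extension rate ≈ 32152.9 / 21236 = 1.514 mm/year.
B spans 40996.6 / 1.514 = 27078.34 years ≈ 27078 annual layers.

27078 annual layers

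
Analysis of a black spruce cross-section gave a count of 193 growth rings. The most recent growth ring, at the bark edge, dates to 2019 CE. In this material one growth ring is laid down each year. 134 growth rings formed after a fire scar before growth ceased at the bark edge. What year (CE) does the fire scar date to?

1885 CE

134 growth rings formed after the fire scar.
2019 − 134 = 1885 CE.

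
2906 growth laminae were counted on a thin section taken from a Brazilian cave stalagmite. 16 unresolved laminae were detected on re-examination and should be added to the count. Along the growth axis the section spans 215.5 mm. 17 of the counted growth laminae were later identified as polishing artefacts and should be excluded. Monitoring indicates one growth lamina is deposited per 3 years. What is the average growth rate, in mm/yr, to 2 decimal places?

After corrections the count is 2906 − 17 + 16 = 2905 growth laminae.
2905 growth laminae at 3 years each span 2905 × 3 = 8715 years.
215.5 mm over 8715 years gives 215.5 / 8715 ≈ 0.02 mm/yr.

0.02 mm/yr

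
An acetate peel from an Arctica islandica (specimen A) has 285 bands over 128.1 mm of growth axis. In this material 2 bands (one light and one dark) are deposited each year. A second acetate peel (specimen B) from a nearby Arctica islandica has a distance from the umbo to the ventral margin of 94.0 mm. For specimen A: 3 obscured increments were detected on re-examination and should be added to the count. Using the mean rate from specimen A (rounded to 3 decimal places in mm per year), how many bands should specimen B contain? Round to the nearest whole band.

211 bands

Specimen A: true band count = 285 + 3 = 288.
Specimen A: with 2 bands per year, 288 / 2 = 144 years.
A: Mean rate = 128.1 mm / 144 years ≈ 0.890 mm/year.
For B, 94.0 / 0.890 = 105.62 years; at 2 bands per year that is 105.62 × 2 ≈ 211 bands.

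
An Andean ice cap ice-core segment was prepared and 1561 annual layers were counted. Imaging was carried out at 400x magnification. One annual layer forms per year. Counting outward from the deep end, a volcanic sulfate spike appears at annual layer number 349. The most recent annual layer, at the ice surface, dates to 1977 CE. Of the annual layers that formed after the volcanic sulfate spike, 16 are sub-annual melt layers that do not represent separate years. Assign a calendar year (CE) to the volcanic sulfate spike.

781 CE

1561 − 349 = 1212 annual layers lie beyond the volcanic sulfate spike toward the ice surface.
Removing the 16 false annual layers leaves 1212 − 16 = 1196 true annual layers beyond the volcanic sulfate spike.
Counting back 1196 years from 1977 CE places the volcanic sulfate spike in 1977 − 1196 = 781 CE.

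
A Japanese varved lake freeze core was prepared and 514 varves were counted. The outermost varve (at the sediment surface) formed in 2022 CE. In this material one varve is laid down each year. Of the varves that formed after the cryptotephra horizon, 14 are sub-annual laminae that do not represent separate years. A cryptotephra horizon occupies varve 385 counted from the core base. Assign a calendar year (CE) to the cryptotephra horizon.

The cryptotephra horizon sits at varve 385 from the core base, so 514 − 385 = 129 varves formed after it.
Removing the 14 false varves leaves 129 − 14 = 115 true varves beyond the cryptotephra horizon.
2022 − 115 = 1907 CE.

1907 CE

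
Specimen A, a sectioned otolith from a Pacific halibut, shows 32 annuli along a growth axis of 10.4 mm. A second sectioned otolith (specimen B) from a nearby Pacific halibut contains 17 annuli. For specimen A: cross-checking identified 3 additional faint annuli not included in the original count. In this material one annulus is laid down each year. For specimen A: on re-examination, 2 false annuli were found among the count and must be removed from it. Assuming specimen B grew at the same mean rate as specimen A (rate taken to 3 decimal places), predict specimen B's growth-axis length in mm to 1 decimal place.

Specimen A: correcting the raw count gives 32 − 2 + 3 = 33 true annuli.
A: Extension rate ≈ 10.4 / 33 = 0.315 mm/yr.
B's length ≈ 0.315 × 17 = 5.4 mm.

5.4 mm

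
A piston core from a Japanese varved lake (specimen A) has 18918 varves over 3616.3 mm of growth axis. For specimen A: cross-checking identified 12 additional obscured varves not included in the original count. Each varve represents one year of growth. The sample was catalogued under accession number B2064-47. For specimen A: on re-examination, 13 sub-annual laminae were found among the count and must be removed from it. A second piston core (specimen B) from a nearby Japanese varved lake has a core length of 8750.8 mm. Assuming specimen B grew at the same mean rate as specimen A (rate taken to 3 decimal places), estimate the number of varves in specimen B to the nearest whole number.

45816 varves

Specimen A: after corrections the count is 18918 − 13 + 12 = 18917 varves.
A: 3616.3 mm over 18917 years gives 3616.3 / 18917 ≈ 0.191 mm per year.
For B, 8750.8 / 0.191 = 45815.71 years ≈ 45816 varves.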